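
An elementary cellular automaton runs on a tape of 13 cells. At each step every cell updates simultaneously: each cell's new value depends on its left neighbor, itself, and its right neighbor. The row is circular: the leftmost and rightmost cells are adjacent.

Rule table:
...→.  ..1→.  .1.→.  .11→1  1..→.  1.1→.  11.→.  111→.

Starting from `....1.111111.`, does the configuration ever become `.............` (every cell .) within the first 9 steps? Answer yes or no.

yes

step 1: ......1......
step 2: .............
all cells are . at step 2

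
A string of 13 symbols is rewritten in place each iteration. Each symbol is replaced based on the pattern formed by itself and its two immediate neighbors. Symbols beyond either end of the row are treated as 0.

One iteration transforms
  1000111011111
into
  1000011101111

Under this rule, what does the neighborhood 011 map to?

At position 4 the neighborhood is 011; the next row has 0 there.

0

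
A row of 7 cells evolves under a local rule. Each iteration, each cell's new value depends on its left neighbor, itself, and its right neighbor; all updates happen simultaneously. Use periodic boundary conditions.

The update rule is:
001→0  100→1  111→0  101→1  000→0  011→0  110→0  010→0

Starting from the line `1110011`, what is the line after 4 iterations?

0000001

0001000
0000100
0000010
0000001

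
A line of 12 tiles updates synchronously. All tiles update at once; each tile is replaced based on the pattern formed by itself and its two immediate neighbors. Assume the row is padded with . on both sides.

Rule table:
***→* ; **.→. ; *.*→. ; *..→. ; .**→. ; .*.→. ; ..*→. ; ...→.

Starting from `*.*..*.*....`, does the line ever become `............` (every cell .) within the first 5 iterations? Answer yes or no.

............
all cells are . at iteration 1

yes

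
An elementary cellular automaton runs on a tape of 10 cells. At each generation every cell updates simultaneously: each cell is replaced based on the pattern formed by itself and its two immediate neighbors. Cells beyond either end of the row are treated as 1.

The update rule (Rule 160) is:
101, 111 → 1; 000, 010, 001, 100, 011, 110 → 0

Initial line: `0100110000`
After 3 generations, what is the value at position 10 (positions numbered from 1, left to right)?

1000000000
0000000000
0000000000
position 10 holds 0

0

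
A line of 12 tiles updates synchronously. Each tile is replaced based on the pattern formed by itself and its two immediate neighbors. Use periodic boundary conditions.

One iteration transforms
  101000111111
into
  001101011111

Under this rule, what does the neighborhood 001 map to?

1

At position 5 the neighborhood is 001; the next row has 1 there.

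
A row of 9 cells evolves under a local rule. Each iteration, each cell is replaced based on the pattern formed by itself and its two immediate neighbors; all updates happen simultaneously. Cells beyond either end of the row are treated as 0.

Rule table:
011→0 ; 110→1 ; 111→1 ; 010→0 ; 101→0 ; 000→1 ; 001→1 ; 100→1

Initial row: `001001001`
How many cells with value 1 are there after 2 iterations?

4

110110110
010010011
count of 1: 4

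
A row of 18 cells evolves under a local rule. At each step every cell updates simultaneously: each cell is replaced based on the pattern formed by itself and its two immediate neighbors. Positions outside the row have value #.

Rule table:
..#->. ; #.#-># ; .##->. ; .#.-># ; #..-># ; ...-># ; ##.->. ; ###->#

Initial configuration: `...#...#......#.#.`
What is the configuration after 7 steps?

##.#########.##.#.

##.###.######.####
#.#.#.#.####.#.###
.#######.##.###.##
#.#####.#..#.#.#.#
.#.###.###.######.
###.#.#.#.#.####.#
##.#########.##.#.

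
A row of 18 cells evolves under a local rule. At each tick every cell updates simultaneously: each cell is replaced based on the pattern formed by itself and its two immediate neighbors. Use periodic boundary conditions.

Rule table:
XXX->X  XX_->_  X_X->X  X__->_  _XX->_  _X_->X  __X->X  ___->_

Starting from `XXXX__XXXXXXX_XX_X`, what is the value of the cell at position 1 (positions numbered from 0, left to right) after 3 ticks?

X

XXX__X_XXXXX_X__X_
_X__XXX_XXX_XX_XXX
XX_X_X_X_X_X__X_X_
position 1 holds X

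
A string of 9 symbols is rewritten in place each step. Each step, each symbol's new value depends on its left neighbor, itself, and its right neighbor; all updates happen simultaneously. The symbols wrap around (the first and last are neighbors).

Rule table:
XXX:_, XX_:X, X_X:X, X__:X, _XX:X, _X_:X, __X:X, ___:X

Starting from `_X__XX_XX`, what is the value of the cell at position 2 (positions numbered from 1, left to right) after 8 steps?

_

XXXXXXXXX
_________
XXXXXXXXX  (repeats step 1; period 2)
step 8: _________
position 2 holds _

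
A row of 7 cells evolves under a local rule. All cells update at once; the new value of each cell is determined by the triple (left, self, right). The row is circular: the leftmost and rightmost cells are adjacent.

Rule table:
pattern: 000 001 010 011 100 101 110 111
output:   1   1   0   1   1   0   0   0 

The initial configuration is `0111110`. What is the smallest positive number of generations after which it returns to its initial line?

14

1100001
0011111
1110000
1001111
0111000
1100111
0011100
1110011
0001110
1111001
0000111
1111100
1000011
0111110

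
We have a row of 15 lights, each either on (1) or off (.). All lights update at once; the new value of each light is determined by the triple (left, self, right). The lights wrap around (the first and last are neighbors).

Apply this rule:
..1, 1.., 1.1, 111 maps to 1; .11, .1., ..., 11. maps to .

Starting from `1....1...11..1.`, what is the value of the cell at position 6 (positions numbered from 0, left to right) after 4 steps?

.

step 1: .1..1.1.1..11.1
step 2: 1.11.1.1.11..1.
step 3: .1..1.1.1..11.1  (repeats step 1; period 2)
step 4: 1.11.1.1.11..1.
position 6 holds .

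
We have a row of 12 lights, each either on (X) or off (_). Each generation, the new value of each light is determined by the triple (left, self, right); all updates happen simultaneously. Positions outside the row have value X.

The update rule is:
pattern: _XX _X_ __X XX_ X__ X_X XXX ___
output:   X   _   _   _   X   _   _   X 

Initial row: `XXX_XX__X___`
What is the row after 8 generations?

generation 1: ____X_X__XX_
generation 2: XXX____X_X__
generation 3: ___XXX____X_
generation 4: XX_X__XXX___
generation 5: ____X_X__XX_  (repeats generation 1; period 4)
generation 8: XX_X__XXX___

XX_X__XXX___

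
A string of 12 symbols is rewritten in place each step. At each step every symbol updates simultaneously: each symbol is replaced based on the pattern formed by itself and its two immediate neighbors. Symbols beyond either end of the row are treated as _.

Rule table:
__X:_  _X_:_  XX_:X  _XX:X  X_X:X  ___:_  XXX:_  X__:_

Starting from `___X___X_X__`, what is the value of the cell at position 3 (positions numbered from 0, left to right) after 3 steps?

_

step 1: ________X___
step 2: ____________
step 3: ____________
position 3 holds _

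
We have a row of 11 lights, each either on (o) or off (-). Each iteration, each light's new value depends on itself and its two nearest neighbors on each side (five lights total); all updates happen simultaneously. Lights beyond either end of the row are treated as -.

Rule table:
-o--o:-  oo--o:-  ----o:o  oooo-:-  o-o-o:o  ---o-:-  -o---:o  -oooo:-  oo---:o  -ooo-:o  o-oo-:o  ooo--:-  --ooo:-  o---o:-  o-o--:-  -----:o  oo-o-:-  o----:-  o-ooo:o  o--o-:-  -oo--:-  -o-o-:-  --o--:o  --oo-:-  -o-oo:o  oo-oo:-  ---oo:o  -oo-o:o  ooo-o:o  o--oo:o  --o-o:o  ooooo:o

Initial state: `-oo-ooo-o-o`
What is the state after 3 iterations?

ooo-o----oo

o-o-ooo-o--
o-ooooo--o-
ooo-o----oo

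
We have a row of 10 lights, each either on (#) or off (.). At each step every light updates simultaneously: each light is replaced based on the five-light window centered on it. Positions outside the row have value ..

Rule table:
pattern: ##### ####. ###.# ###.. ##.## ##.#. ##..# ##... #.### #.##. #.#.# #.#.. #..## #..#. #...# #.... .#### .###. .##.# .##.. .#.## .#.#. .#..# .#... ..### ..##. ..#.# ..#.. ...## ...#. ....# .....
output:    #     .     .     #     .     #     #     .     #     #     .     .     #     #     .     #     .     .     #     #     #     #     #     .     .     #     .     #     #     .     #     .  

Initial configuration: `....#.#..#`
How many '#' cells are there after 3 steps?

5

..#..#.###
#.###.##.#
.##...###.
count of #: 5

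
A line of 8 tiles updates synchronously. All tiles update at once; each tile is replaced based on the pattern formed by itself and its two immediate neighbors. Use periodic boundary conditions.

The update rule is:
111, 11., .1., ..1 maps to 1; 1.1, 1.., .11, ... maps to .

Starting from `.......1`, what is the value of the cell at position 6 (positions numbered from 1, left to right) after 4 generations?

......11
.....1.1
....11.1
...1.1.1
position 6 holds 1

1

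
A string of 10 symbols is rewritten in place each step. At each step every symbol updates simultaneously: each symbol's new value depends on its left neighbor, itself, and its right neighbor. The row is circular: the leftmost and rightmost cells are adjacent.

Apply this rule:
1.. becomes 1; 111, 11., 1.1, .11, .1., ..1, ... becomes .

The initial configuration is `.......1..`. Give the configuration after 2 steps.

.........1

........1.
.........1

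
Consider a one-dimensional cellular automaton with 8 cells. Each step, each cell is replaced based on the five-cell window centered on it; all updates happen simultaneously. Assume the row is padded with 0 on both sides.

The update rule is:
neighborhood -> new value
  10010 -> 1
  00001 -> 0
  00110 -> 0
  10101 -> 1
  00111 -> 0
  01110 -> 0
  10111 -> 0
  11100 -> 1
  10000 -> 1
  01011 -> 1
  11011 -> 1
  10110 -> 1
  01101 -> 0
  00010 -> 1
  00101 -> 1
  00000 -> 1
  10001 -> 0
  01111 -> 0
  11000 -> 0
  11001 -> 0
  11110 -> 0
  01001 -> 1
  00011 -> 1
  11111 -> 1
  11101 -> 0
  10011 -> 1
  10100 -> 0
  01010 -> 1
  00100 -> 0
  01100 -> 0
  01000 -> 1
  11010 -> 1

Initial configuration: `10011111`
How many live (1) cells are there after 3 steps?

01100101
10001110
01010010
count of 1: 3

3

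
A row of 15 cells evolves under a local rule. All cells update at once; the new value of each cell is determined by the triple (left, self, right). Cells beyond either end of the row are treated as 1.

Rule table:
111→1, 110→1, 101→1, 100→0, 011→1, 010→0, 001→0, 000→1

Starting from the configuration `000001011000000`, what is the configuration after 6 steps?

111100111111111

step 1: 011100111011110
step 2: 111100111111111
step 3: 111100111111111  (fixed point — unchanged through step 6)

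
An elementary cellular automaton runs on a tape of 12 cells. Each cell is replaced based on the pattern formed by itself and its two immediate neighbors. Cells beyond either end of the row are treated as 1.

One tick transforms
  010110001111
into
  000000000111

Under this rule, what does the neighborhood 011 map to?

0

At position 3 the neighborhood is 011; the next row has 0 there.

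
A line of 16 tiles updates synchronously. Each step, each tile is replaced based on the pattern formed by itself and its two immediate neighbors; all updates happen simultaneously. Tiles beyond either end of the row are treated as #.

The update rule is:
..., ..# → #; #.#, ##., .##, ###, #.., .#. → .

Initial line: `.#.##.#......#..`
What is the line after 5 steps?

..........#####.

........#####..#
.#######......#.
.........#####..
.########......#
..........#####.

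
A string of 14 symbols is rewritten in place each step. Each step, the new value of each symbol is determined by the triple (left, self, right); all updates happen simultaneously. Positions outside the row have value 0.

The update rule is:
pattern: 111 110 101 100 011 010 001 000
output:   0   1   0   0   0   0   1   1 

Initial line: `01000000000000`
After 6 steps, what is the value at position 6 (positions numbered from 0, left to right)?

0

10011111111111
00100000000001
11001111111110
01010000000010
10000111111100
00111000000101
position 6 holds 0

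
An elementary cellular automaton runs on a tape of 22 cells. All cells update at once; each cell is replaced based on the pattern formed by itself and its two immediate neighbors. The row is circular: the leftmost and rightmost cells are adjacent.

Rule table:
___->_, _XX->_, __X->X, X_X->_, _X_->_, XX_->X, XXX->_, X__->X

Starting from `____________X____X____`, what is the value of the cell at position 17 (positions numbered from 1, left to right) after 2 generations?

_

___________X_X__X_X___
__________X___XX___X__
position 17 holds _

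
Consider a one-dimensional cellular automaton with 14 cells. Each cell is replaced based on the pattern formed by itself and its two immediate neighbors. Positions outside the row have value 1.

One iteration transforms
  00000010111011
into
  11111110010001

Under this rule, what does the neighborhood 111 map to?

1

At position 9 the neighborhood is 111; the next row has 1 there.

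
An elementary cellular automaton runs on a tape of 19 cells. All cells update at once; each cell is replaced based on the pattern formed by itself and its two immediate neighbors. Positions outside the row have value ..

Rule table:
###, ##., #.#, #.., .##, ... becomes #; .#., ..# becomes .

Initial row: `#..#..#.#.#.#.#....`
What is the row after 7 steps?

.#..#..#.#.#.#.####
..#..#..#.#.#.#####
#..#..#..#.#.######
.#..#..#..#.#######
..#..#..#..########
#..#..#..#.########
.#..#..#..#########

.#..#..#..#########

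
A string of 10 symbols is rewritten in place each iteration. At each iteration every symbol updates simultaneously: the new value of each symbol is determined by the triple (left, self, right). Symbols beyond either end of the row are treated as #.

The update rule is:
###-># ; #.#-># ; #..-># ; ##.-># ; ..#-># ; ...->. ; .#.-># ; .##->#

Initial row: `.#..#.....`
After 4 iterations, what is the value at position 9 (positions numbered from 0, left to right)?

#

######...#
#######.##
##########
##########
position 9 holds #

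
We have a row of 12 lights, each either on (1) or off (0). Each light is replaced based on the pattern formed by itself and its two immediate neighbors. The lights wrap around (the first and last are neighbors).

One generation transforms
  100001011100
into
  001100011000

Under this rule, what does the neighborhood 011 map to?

At position 7 the neighborhood is 011; the next row has 1 there.

1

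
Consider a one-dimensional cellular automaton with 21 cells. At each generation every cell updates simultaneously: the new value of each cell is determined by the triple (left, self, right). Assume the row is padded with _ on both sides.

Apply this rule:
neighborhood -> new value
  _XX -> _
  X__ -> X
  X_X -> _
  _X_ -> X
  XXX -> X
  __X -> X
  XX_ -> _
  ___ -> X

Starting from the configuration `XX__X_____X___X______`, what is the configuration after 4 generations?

XXXX_XXXXXXXXXXXXX__X

generation 1: __XXXXXXXXXXXXXXXXXXX
generation 2: XX_XXXXXXXXXXXXXXXXX_
generation 3: ____XXXXXXXXXXXXXXX_X
generation 4: XXXX_XXXXXXXXXXXXX__X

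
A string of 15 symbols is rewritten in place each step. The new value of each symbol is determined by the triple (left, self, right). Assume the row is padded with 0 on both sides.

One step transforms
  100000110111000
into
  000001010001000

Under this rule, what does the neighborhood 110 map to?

At position 7 the neighborhood is 110; the next row has 1 there.

1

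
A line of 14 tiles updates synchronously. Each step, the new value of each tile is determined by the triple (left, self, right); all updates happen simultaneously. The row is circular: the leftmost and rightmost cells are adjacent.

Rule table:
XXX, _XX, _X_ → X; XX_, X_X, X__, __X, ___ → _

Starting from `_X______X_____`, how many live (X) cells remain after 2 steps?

_X______X_____  (fixed point — unchanged through step 2)
count of X: 2

2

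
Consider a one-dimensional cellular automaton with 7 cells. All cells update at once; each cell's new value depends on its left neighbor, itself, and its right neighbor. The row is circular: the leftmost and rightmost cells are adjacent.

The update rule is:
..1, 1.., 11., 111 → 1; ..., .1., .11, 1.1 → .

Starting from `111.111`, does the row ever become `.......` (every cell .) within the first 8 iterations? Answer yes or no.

no

iteration 1: 111..11
iteration 2: 11111.1
iteration 3: 11111..
iteration 4: .111111
iteration 5: ..11111
iteration 6: 11.1111
iteration 7: 11..111
iteration 8: 1111.11
iteration 8 is 1111.11, still not uniform .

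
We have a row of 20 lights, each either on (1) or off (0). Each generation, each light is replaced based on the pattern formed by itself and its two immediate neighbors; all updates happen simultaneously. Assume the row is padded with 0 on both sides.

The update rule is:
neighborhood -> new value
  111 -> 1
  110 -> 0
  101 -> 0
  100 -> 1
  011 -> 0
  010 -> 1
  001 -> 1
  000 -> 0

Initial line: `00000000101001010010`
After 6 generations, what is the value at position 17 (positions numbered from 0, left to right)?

00000001101111011111
00000010000110001110
00000111001001010101
00001010111111010101
00011010011110010101
00100011101101110101
position 17 holds 1

1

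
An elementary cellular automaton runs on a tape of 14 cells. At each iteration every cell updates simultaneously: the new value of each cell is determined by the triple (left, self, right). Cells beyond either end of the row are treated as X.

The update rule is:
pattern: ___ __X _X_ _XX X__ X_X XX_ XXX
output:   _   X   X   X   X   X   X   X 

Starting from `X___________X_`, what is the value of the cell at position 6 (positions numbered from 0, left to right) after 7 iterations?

XX_________XXX
XXX_______XXXX
XXXX_____XXXXX
XXXXX___XXXXXX
XXXXXX_XXXXXXX
XXXXXXXXXXXXXX
XXXXXXXXXXXXXX
position 6 holds X

X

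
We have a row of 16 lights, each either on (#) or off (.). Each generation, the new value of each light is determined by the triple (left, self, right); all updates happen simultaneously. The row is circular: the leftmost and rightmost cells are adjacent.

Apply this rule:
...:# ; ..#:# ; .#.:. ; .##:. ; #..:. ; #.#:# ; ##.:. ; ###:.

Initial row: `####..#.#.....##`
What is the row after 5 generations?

......#..#..####

generation 1: .....#.#..####..
generation 2: #####.#..#.....#
generation 3: .....#..#..####.
generation 4: #####..#..#.....
generation 5: ......#..#..####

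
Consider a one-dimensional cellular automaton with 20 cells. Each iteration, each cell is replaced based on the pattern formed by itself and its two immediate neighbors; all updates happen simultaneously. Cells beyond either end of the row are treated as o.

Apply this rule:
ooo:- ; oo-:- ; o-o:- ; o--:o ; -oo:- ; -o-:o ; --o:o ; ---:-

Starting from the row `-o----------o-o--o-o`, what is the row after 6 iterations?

-o-o-----------oo--o

-oo--------oo-oooo--
---o------o-------oo
o-ooo----ooo-----o--
-----o--o---o---oooo
o---oooooo-ooo-o----
-o-o-----------oo--o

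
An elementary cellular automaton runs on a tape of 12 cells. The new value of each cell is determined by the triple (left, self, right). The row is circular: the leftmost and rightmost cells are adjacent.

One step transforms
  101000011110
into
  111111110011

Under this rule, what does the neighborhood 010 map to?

At position 0 the neighborhood is 010; the next row has 1 there.

1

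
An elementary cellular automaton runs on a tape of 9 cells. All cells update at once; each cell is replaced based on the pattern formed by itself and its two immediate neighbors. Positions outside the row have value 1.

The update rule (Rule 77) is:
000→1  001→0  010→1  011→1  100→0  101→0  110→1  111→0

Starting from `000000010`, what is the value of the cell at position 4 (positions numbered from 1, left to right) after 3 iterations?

iteration 1: 011111010
iteration 2: 010001010
iteration 3: 010101010
position 4 holds 1

1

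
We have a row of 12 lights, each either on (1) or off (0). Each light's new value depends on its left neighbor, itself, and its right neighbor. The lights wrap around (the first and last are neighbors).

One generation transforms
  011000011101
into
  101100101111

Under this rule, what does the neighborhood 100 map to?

At position 3 the neighborhood is 100; the next row has 1 there.

1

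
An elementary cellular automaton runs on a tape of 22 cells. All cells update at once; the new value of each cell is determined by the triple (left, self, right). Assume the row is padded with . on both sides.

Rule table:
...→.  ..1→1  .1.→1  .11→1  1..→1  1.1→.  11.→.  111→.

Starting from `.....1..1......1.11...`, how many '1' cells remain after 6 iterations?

11

iteration 1: ....111111....11.1.1..
iteration 2: ...11.....1..11..1.11.
iteration 3: ..11.1...11111.111.1.1
iteration 4: .11..11.11.....1...1.1
iteration 5: 11.111..1.1...111.11.1
iteration 6: 1..1..111.11.11...1..1
count of 1: 11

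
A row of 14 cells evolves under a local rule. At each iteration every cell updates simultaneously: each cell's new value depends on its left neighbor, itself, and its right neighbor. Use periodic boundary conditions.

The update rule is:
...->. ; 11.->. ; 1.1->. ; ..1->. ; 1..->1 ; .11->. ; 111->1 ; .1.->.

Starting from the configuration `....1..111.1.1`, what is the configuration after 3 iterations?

1....1..1.....
.1....1..1....
..1....1..1...

..1....1..1...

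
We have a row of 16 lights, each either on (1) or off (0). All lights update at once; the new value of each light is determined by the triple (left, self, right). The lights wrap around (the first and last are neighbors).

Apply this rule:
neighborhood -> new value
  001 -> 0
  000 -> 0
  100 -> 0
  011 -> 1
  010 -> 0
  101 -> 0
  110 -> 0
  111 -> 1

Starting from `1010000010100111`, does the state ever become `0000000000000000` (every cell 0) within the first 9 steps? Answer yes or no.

yes

0000000000000111
0000000000000110
0000000000000100
0000000000000000
all cells are 0 at step 4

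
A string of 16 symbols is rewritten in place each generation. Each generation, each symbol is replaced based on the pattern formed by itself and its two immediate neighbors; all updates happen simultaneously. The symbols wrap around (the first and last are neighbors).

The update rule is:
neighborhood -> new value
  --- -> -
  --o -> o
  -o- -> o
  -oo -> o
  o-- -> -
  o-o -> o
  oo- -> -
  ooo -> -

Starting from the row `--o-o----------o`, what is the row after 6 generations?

-oooo---------oo
oo-----------oo-
o-----------oo-o
-----------oo-oo
----------oo-oo-
---------oo-oo--

---------oo-oo--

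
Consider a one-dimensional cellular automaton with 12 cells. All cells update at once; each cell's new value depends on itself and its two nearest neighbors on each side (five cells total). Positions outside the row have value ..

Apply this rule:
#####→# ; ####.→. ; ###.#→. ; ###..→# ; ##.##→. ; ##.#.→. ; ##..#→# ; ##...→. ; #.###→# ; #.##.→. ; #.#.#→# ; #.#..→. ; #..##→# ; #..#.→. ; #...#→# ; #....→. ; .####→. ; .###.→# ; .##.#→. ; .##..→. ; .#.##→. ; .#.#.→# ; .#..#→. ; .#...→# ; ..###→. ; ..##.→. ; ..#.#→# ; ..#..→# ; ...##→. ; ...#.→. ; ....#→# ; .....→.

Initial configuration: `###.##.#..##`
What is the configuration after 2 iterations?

iteration 1: .#.......#..
iteration 2: .##....#.##.

.##....#.##.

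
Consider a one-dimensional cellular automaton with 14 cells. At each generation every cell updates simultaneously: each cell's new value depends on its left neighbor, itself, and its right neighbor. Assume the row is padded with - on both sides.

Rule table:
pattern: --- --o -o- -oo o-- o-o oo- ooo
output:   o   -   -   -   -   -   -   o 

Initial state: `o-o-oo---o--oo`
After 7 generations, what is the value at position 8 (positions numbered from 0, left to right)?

-------o------
oooooo---ooooo
-oooo--o--ooo-
--oo-------o--
o----ooooo---o
--oo--ooo--o--
o------o-----o
position 8 holds -

-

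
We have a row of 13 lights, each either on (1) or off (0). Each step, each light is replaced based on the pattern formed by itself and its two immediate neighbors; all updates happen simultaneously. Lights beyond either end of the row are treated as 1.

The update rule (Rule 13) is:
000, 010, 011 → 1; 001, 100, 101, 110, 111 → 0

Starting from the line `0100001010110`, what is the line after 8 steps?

step 1: 0101101010100
step 2: 0101001010100
step 3: 0101001010100  (fixed point — unchanged through step 8)

0101001010100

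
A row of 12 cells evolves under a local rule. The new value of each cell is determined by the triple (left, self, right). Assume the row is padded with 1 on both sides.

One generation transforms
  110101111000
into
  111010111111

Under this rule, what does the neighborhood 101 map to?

At position 2 the neighborhood is 101; the next row has 1 there.

1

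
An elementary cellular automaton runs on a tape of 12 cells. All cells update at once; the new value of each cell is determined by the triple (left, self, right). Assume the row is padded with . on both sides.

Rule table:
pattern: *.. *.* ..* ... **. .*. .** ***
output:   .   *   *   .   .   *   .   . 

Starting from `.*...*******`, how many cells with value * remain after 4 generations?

**..*.......
...**.......
..*.........
.**.........
count of *: 2

2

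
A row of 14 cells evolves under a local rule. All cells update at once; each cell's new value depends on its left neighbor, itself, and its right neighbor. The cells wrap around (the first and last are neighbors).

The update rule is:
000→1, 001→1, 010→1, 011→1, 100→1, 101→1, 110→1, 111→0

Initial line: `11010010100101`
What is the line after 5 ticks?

01111111111111
11000000000001
01111111111111  (repeats tick 1; period 2)
tick 5: 01111111111111

01111111111111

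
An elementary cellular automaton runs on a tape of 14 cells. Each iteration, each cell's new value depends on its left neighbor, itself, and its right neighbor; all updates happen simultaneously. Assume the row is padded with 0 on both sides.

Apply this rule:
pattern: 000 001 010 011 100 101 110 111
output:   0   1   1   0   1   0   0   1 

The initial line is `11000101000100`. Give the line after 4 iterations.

11111000010001

00101101101110
01100000000101
10010000001101
11111000010001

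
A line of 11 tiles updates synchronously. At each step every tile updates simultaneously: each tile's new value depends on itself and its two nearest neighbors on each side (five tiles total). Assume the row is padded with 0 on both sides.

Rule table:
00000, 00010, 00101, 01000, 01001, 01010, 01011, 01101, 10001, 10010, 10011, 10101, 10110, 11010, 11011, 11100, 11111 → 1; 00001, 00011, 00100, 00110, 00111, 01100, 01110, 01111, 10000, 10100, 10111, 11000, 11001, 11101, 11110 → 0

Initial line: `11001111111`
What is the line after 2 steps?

10101100010

00010011101
10101100010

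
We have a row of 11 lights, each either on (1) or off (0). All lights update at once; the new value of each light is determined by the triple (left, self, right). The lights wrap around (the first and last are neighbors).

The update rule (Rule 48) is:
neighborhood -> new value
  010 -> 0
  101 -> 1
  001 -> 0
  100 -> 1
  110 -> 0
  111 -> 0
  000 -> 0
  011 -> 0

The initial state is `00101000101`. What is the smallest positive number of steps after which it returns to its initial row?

10010100010
01001010001
10100101000
01010010100
00101001010
00010100101
10001010010
01000101001
10100010100
01010001010
00101000101

11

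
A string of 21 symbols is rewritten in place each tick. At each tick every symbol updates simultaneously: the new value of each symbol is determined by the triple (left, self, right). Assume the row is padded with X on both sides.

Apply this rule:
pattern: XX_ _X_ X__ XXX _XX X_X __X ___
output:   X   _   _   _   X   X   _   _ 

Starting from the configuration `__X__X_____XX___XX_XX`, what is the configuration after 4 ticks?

___________XX___XXXX_
___________XX___X__XX
___________XX______X_
___________XX_______X

___________XX_______X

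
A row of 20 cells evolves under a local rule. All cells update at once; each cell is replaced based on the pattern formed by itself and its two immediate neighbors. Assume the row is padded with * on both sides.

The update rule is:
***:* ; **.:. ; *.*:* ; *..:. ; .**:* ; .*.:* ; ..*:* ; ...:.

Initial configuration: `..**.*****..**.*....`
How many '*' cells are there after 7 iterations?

14

.**.*****..**.**...*
**.*****..**.**...**
*.*****..**.**...***
.*****..**.**...****
*****..**.**...*****
****..**.**...******
***..**.**...*******
count of *: 14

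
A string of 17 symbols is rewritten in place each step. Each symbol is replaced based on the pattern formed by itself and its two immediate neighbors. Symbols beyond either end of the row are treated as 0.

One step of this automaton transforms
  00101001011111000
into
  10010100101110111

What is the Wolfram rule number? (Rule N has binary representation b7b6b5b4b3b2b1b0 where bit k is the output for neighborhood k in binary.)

position 10: 111 → 1  (bit 7 = 1)
position 13: 110 → 0  (bit 6 = 0)
position 3: 101 → 1  (bit 5 = 1)
position 5: 100 → 1  (bit 4 = 1)
position 9: 011 → 0  (bit 3 = 0)
position 2: 010 → 0  (bit 2 = 0)
position 1: 001 → 0  (bit 1 = 0)
position 0: 000 → 1  (bit 0 = 1)
bits b7..b0 = 10110001 = 177

177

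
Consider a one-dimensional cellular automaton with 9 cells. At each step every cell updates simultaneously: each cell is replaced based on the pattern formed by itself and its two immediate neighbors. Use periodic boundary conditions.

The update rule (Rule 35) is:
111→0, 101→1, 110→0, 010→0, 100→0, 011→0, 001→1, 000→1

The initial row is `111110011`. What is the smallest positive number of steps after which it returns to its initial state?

step 1: 000000100
step 2: 111111001
step 3: 000000010
step 4: 111111100
step 5: 000000001
step 6: 011111110
step 7: 100000000
step 8: 001111111
step 9: 010000000
step 10: 100111111
step 11: 001000000
step 12: 110011111
step 13: 000100000
step 14: 111001111
step 15: 000010000
step 16: 111100111
step 17: 000001000
step 18: 111110011

18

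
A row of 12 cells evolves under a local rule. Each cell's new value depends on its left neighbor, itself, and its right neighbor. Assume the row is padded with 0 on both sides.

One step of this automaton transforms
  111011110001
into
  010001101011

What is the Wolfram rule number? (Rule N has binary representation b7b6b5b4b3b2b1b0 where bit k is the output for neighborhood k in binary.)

position 1: 111 → 1  (bit 7 = 1)
position 2: 110 → 0  (bit 6 = 0)
position 3: 101 → 0  (bit 5 = 0)
position 8: 100 → 1  (bit 4 = 1)
position 0: 011 → 0  (bit 3 = 0)
position 11: 010 → 1  (bit 2 = 1)
position 10: 001 → 1  (bit 1 = 1)
position 9: 000 → 0  (bit 0 = 0)
bits b7..b0 = 10010110 = 150

150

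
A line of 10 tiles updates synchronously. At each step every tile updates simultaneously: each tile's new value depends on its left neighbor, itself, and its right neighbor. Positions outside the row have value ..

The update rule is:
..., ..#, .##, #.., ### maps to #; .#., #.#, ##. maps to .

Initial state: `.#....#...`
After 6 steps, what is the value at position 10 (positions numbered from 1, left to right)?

.

#.####.###
..###..##.
####.###.#
###..##...
##.###.###
#..##..##.
position 10 holds .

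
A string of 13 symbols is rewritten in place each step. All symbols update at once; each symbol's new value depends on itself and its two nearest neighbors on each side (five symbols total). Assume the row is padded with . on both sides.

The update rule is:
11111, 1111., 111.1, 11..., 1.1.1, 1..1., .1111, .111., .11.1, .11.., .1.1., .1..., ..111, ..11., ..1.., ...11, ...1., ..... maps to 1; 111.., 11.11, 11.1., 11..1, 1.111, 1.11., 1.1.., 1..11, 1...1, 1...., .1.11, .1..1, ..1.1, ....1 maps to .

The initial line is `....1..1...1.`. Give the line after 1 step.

11.11.111.111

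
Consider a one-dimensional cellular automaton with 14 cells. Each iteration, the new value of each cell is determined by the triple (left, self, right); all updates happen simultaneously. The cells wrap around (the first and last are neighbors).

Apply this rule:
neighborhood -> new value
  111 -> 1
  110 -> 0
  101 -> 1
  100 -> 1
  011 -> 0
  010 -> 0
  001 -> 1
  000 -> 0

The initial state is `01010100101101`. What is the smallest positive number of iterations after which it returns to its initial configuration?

10101011010010
01010100101101

2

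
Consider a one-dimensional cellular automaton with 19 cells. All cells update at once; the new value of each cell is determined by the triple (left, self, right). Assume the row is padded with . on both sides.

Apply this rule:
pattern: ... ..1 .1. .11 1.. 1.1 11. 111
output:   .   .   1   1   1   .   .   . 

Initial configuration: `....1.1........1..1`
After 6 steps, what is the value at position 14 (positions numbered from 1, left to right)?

....1.11.......11.1
....1.1.1......1..1
....1.1.11.....11.1
....1.1.1.1....1..1
....1.1.1.11...11.1
....1.1.1.1.1..1..1
position 14 holds .

.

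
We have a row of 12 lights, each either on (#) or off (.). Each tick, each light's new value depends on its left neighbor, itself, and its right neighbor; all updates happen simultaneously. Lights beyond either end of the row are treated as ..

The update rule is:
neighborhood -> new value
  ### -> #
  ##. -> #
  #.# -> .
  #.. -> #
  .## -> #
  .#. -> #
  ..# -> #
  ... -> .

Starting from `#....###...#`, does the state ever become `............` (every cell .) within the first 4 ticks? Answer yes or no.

##..#####.##
#########.##
#########.##  (fixed point — unchanged through tick 4)
tick 4 is #########.##, still not uniform .

no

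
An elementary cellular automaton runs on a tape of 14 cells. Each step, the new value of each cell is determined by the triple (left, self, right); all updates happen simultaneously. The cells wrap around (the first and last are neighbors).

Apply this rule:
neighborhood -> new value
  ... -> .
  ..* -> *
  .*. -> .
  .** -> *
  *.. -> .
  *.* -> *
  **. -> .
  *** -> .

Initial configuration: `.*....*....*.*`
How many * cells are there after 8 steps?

*....*....*.*.
....*....*.*.*
...*....*.*.*.
..*....*.*.*..
.*....*.*.*...
*....*.*.*....
....*.*.*....*
...*.*.*....*.
count of *: 4

4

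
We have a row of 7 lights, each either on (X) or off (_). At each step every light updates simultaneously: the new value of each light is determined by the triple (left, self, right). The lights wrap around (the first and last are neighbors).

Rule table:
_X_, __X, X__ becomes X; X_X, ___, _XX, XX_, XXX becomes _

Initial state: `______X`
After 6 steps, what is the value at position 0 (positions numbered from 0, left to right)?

step 1: X____XX
step 2: _X__X__
step 3: XXXXXX_
step 4: _______
step 5: _______  (fixed point — unchanged through step 6)
position 0 holds _

_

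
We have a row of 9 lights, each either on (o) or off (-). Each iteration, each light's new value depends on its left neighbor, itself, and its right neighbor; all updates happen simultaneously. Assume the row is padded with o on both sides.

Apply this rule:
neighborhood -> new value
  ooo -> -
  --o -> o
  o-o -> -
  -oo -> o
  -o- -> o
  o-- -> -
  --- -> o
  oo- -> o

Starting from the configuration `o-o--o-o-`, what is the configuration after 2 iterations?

o-o-oo-o-

o-o-oo-o-
o-o-oo-o-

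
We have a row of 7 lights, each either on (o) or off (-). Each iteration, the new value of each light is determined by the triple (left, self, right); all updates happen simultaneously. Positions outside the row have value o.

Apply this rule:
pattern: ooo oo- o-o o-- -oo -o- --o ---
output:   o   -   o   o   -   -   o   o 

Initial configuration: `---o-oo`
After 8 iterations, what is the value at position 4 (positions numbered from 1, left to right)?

iteration 1: ooo-o-o
iteration 2: oo-o-o-
iteration 3: o-o-o-o
iteration 4: -o-o-o-
iteration 5: o-o-o-o  (repeats iteration 3; period 2)
iteration 8: -o-o-o-
position 4 holds o

o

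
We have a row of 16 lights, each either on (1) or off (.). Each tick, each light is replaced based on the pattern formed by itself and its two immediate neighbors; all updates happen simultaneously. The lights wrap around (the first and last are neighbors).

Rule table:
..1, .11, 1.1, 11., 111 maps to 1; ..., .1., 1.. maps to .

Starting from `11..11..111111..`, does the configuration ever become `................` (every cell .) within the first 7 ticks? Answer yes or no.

no

tick 1: 11.111.1111111.1
tick 2: 1111111111111111
tick 3: 1111111111111111  (fixed point — unchanged through tick 7)
tick 7 is 1111111111111111, still not uniform .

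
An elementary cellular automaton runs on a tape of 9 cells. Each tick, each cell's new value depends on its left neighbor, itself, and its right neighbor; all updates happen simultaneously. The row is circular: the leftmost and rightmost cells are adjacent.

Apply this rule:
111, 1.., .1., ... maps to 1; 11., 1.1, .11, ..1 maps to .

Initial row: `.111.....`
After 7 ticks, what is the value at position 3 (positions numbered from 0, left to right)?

.

tick 1: ..1.11111
tick 2: 1.1..111.
tick 3: 1.11..1..
tick 4: 1...1.11.
tick 5: 111.1....
tick 6: .1..1111.
tick 7: .11..11.1
position 3 holds .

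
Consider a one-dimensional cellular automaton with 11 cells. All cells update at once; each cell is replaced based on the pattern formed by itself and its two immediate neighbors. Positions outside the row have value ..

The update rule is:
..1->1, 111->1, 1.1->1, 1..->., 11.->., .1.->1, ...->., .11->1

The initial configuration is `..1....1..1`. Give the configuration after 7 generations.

11.11......

.11...11.11
11...11.11.
1...11.11..
1..11.11...
1.11.11....
111.11.....
11.11......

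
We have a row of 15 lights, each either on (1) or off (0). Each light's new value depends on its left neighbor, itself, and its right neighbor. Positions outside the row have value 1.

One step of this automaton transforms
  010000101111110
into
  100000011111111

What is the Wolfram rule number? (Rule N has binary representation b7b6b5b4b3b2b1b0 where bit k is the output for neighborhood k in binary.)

position 9: 111 → 1  (bit 7 = 1)
position 13: 110 → 1  (bit 6 = 1)
position 0: 101 → 1  (bit 5 = 1)
position 2: 100 → 0  (bit 4 = 0)
position 8: 011 → 1  (bit 3 = 1)
position 1: 010 → 0  (bit 2 = 0)
position 5: 001 → 0  (bit 1 = 0)
position 3: 000 → 0  (bit 0 = 0)
bits b7..b0 = 11101000 = 232

232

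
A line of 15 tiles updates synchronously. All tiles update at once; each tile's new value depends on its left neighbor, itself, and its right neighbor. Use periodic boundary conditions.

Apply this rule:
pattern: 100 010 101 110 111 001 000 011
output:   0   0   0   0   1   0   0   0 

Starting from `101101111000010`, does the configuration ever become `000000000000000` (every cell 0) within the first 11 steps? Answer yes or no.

step 1: 000000110000000
step 2: 000000000000000
all cells are 0 at step 2

yes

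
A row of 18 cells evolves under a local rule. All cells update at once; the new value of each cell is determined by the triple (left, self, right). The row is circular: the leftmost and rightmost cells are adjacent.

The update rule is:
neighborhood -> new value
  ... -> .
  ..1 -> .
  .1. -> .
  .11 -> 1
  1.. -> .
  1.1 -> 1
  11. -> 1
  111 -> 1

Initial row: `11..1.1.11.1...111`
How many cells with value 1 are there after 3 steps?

10

step 1: 11...1.1111....111
step 2: 11....11111....111
step 3: 11....11111....111
count of 1: 10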